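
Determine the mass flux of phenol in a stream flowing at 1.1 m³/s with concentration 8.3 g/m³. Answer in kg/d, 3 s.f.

Mass flux = Q·C = 1.1 m³/s × 8.3 g/m³ = 9.13 g/s.
= 9.13 g/s × 86.4 = 788.8 kg/d.

789 kg/d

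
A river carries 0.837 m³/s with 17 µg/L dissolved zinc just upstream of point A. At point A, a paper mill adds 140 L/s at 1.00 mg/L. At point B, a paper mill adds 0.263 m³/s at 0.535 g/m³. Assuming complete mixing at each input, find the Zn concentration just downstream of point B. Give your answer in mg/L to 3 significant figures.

17 µg/L = 0.017 mg/L.
140 L/s = 0.14 m³/s.
After input A: C = (0.837·0.017 + 0.14·1) / 0.977 = 0.1579 mg/L.
After input B: C = (0.977·0.1579 + 0.263·0.535) / 1.24 = 0.2379 mg/L.

0.238 mg/L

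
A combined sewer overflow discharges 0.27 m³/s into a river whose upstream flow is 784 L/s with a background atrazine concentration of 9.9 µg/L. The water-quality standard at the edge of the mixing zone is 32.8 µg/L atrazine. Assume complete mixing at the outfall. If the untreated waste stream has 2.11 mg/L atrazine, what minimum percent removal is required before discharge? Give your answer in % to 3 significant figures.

95.3 %

784 L/s = 0.784 m³/s.
9.9 µg/L = 0.0099 mg/L.
32.8 µg/L = 0.0328 mg/L.
Mass balance: 0.0328·1.054 = 0.27·Cₑ + 0.784·0.0099.
Cₑ = (0.03457 − 0.007762) / 0.27 = 0.09929 mg/L.
Required removal = 1 − 0.09929/2.11 = 95.29 %.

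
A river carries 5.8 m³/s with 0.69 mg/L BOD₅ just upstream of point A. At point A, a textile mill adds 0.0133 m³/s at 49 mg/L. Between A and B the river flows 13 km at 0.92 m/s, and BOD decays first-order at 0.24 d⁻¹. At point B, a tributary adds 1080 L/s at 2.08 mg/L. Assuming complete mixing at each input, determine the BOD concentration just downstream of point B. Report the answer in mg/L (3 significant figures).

0.975 mg/L

After input A: C = (5.8·0.69 + 0.0133·49) / 5.813 = 0.8005 mg/L.
Over the 13 km reach to input B (t = 1.413e+04 s = 0.1635 d), decay gives C = 0.8005·exp(−0.24·0.1635) = 0.7697 mg/L.
1080 L/s = 1.08 m³/s.
After input B: C = (5.813·0.7697 + 1.08·2.08) / 6.893 = 0.975 mg/L.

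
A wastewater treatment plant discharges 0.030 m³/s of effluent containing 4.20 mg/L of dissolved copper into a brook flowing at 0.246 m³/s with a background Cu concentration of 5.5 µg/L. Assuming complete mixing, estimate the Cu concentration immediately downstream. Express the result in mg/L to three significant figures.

0.461 mg/L

5.5 µg/L = 0.0055 mg/L.
Conservation of mass across the mixing zone: C = (0.03·4.2 + 0.246·0.0055) / (0.03 + 0.246) = 0.1274/0.276 = 0.4614 mg/L.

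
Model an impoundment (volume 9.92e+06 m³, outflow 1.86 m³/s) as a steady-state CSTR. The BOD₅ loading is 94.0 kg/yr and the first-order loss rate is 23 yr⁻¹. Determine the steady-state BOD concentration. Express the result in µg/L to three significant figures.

Outflow Q = 1.86 m³/s × 3.156e+07 s/yr = 5.87e+07 m³/yr.
Steady-state CSTR mass balance: W = Q·C + k·V·C, so C = W/(Q + kV).
Q + kV = 5.87e+07 + 23·9.92e+06 = 2.869e+08 m³/yr.
C = 94.0/2.869e+08 = 3.277e-07 kg/m³ = 0.0003277 mg/L = 0.3277 µg/L.

0.328 µg/L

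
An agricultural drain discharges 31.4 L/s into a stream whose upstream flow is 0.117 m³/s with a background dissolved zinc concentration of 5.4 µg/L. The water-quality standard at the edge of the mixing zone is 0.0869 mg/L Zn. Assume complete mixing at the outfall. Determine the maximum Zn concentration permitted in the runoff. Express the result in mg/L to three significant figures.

31.4 L/s = 0.0314 m³/s.
5.4 µg/L = 0.0054 mg/L.
Mass balance: 0.0869·0.1484 = 0.0314·Cₑ + 0.117·0.0054.
Cₑ = (0.0129 − 0.0006318) / 0.0314 = 0.3906 mg/L.

0.391 mg/L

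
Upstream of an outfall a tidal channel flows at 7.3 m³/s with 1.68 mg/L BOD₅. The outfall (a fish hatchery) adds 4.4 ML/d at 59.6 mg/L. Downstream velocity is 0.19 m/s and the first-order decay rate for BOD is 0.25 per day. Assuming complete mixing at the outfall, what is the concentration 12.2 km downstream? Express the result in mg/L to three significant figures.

4.4 ML/d = 0.05093 m³/s.
After complete mixing, C₀ = (0.05093·59.6 + 7.3·1.68) / 7.351 = 2.081 mg/L.
Travel time t = 1.22e+04 m / 0.19 m/s = 6.421e+04 s = 0.7432 d.
C = 2.081·exp(−0.25·0.7432) = 2.081·0.8304 = 1.728 mg/L.

1.73 mg/L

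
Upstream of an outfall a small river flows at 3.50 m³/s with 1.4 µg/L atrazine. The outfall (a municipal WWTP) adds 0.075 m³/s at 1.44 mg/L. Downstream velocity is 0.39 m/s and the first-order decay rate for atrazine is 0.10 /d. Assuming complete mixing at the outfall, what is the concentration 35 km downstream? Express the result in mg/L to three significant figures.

0.0285 mg/L

1.4 µg/L = 0.0014 mg/L.
After complete mixing, C₀ = (0.075·1.44 + 3.5·0.0014) / 3.575 = 0.03158 mg/L.
Travel time t = 3.5e+04 m / 0.39 m/s = 8.974e+04 s = 1.039 d.
C = 0.03158·exp(−0.10·1.039) = 0.03158·0.9013 = 0.02846 mg/L.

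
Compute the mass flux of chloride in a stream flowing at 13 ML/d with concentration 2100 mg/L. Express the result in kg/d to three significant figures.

13 ML/d = 0.1505 m³/s.
Mass flux = Q·C = 0.1505 m³/s × 2100 g/m³ = 316 g/s.
= 316 g/s × 86.4 = 2.73e+04 kg/d.

27300 kg/d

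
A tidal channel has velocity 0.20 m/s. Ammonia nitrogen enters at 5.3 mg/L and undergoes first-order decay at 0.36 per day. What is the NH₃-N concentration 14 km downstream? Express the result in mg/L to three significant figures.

Travel time t = 14 km / 0.20 m/s = 1.4e+04/0.20 = 7e+04 s = 0.8102 d.
First-order decay: C = 5.3·exp(−0.36·0.8102) = 5.3·0.747 = 3.959 mg/L.

3.96 mg/L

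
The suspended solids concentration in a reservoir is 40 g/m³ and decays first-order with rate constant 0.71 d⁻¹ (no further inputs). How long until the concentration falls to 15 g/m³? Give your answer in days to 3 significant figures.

t = ln(C₀/C)/k = ln(40/15)/0.71 = 0.9808/0.71 = 1.381 d.

1.38 d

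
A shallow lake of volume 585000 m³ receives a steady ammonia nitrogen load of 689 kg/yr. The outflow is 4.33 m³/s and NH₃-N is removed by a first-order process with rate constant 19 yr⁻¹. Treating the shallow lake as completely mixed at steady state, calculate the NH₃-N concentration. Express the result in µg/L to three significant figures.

Outflow Q = 4.33 m³/s × 3.156e+07 s/yr = 1.366e+08 m³/yr.
Steady-state CSTR mass balance: W = Q·C + k·V·C, so C = W/(Q + kV).
Q + kV = 1.366e+08 + 19·585000 = 1.478e+08 m³/yr.
C = 689/1.478e+08 = 4.663e-06 kg/m³ = 0.004663 mg/L = 4.663 µg/L.

4.66 µg/L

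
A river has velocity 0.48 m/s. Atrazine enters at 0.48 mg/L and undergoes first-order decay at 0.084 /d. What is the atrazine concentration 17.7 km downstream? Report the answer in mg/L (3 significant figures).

Travel time t = 17.7 km / 0.48 m/s = 1.77e+04/0.48 = 3.688e+04 s = 0.4268 d.
First-order decay: C = 0.48·exp(−0.084·0.4268) = 0.48·0.9648 = 0.4631 mg/L.

0.463 mg/L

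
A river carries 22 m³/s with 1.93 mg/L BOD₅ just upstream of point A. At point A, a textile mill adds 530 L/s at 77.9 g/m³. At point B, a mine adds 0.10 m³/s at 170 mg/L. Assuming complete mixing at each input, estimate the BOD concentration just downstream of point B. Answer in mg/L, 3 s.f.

4.45 mg/L

530 L/s = 0.53 m³/s.
After input A: C = (22·1.93 + 0.53·77.9) / 22.53 = 3.717 mg/L.
After input B: C = (22.53·3.717 + 0.1·170) / 22.63 = 4.452 mg/L.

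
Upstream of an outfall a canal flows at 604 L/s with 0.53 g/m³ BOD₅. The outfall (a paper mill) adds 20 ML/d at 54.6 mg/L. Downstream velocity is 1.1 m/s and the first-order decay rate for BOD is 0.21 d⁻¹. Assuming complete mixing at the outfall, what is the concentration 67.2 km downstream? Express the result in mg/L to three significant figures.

20 ML/d = 0.2315 m³/s.
604 L/s = 0.604 m³/s.
After complete mixing, C₀ = (0.2315·54.6 + 0.604·0.53) / 0.8355 = 15.51 mg/L.
Travel time t = 6.72e+04 m / 1.1 m/s = 6.109e+04 s = 0.7071 d.
C = 15.51·exp(−0.21·0.7071) = 15.51·0.862 = 13.37 mg/L.

13.4 mg/L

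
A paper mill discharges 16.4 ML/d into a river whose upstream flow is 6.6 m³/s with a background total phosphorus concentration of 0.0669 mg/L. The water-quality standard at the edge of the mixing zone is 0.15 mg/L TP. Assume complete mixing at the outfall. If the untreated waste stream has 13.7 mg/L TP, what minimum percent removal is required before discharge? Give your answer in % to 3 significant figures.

16.4 ML/d = 0.1898 m³/s.
Mass balance: 0.15·6.79 = 0.1898·Cₑ + 6.6·0.0669.
Cₑ = (1.018 − 0.4415) / 0.1898 = 3.039 mg/L.
Required removal = 1 − 3.039/13.7 = 77.81 %.

77.8 %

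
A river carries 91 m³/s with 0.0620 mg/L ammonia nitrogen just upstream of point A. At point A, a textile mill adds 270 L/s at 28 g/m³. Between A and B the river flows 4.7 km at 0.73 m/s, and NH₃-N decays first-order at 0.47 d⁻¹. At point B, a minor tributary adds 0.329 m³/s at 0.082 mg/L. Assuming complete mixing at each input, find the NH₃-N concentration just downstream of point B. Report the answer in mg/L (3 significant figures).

0.139 mg/L

270 L/s = 0.27 m³/s.
After input A: C = (91·0.062 + 0.27·28) / 91.27 = 0.1446 mg/L.
Over the 4.7 km reach to input B (t = 6438 s = 0.07452 d), decay gives C = 0.1446·exp(−0.47·0.07452) = 0.1397 mg/L.
After input B: C = (91.27·0.1397 + 0.329·0.082) / 91.6 = 0.1395 mg/L.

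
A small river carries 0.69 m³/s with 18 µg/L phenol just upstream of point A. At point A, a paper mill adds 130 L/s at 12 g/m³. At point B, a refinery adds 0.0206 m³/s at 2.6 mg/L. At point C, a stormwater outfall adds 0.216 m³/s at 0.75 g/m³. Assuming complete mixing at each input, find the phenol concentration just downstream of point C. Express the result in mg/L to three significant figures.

18 µg/L = 0.018 mg/L.
130 L/s = 0.13 m³/s.
After input A: C = (0.69·0.018 + 0.13·12) / 0.82 = 1.918 mg/L.
After input B: C = (0.82·1.918 + 0.0206·2.6) / 0.8406 = 1.934 mg/L.
After input C: C = (0.8406·1.934 + 0.216·0.75) / 1.057 = 1.692 mg/L.

1.69 mg/L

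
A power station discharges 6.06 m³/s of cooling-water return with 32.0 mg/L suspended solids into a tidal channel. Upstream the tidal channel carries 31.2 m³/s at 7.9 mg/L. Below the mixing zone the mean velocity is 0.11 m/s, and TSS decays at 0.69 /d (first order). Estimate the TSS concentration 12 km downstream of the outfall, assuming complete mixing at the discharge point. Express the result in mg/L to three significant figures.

After complete mixing, C₀ = (6.06·32 + 31.2·7.9) / 37.26 = 11.82 mg/L.
Travel time t = 1.2e+04 m / 0.11 m/s = 1.091e+05 s = 1.263 d.
C = 11.82·exp(−0.69·1.263) = 11.82·0.4184 = 4.946 mg/L.

4.95 mg/L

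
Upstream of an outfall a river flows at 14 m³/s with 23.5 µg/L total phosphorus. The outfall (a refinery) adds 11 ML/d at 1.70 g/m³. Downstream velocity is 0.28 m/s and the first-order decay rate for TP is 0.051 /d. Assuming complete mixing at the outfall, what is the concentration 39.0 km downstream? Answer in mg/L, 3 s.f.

0.0356 mg/L

11 ML/d = 0.1273 m³/s.
23.5 µg/L = 0.0235 mg/L.
After complete mixing, C₀ = (0.1273·1.7 + 14·0.0235) / 14.13 = 0.03861 mg/L.
Travel time t = 3.9e+04 m / 0.28 m/s = 1.393e+05 s = 1.612 d.
C = 0.03861·exp(−0.051·1.612) = 0.03861·0.9211 = 0.03556 mg/L.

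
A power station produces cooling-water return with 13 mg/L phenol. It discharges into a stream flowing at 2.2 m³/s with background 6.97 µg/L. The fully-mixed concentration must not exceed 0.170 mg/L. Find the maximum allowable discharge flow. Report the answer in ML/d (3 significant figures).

2.42 ML/d

6.97 µg/L = 0.00697 mg/L.
Mass balance at complete mixing: C_std·(Q_w + Q_r) = Q_w·C_e + Q_r·C_b.
Rearranging, Q_w = Q_r·(C_std − C_b)/(C_e − C_std) = 2.2·(0.17 − 0.00697) / (13 − 0.17) = 0.02796 m³/s.
= 2.415 ML/d.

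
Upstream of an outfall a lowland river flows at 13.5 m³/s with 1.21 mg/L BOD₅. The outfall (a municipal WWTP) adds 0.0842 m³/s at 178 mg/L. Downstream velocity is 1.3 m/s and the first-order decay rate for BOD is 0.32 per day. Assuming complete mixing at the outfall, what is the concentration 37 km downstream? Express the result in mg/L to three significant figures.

After complete mixing, C₀ = (0.0842·178 + 13.5·1.21) / 13.58 = 2.306 mg/L.
Travel time t = 3.7e+04 m / 1.3 m/s = 2.846e+04 s = 0.3294 d.
C = 2.306·exp(−0.32·0.3294) = 2.306·0.9 = 2.075 mg/L.

2.08 mg/L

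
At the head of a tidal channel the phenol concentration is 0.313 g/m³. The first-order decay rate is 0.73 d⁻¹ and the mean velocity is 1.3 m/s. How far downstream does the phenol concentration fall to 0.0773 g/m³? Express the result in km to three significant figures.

215 km

From C = C₀·e^(−kt), t = ln(C₀/C)/k = ln(0.313/0.0773)/0.73 = 1.399/0.73 = 1.916 d.
Distance = v·t = 1.3 m/s × 1.655e+05 s = 2.152e+05 m = 215.2 km.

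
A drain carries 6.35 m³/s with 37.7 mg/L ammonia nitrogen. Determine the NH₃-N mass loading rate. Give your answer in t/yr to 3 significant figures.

7550 t/yr

Mass flux = Q·C = 6.35 m³/s × 37.7 g/m³ = 239.4 g/s.
= 239.4 g/s × 31.56 = 7555 t/yr.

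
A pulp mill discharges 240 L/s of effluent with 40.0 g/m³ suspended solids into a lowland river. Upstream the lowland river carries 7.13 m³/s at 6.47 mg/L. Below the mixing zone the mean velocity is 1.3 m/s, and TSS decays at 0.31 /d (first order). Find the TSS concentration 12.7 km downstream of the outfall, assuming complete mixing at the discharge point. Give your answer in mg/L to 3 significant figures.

7.30 mg/L

240 L/s = 0.24 m³/s.
After complete mixing, C₀ = (0.24·40 + 7.13·6.47) / 7.37 = 7.562 mg/L.
Travel time t = 1.27e+04 m / 1.3 m/s = 9769 s = 0.1131 d.
C = 7.562·exp(−0.31·0.1131) = 7.562·0.9656 = 7.301 mg/L.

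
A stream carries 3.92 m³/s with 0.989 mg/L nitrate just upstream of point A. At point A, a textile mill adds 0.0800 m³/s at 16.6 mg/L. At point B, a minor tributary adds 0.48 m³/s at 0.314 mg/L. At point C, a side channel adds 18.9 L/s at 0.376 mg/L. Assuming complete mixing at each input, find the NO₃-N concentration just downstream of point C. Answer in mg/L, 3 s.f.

1.19 mg/L

After input A: C = (3.92·0.989 + 0.08·16.6) / 4 = 1.301 mg/L.
After input B: C = (4·1.301 + 0.48·0.314) / 4.48 = 1.195 mg/L.
18.9 L/s = 0.0189 m³/s.
After input C: C = (4.48·1.195 + 0.0189·0.376) / 4.499 = 1.192 mg/L.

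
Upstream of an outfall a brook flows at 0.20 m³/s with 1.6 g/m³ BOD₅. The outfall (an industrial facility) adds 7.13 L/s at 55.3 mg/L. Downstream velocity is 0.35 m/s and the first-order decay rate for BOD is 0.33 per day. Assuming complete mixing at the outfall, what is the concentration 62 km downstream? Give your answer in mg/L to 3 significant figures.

7.13 L/s = 0.00713 m³/s.
After complete mixing, C₀ = (0.00713·55.3 + 0.2·1.6) / 0.2071 = 3.449 mg/L.
Travel time t = 6.2e+04 m / 0.35 m/s = 1.771e+05 s = 2.05 d.
C = 3.449·exp(−0.33·2.05) = 3.449·0.5083 = 1.753 mg/L.

1.75 mg/L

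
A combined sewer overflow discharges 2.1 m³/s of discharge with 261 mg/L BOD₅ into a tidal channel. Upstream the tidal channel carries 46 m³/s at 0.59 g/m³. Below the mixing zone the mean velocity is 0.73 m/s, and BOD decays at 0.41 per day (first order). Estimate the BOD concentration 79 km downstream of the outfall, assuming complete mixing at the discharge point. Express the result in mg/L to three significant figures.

After complete mixing, C₀ = (2.1·261 + 46·0.59) / 48.1 = 11.96 mg/L.
Travel time t = 7.9e+04 m / 0.73 m/s = 1.082e+05 s = 1.253 d.
C = 11.96·exp(−0.41·1.253) = 11.96·0.5984 = 7.156 mg/L.

7.16 mg/L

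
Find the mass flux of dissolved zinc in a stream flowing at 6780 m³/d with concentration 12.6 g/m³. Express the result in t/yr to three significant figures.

31.2 t/yr

6780 m³/d = 0.07847 m³/s.
Mass flux = Q·C = 0.07847 m³/s × 12.6 g/m³ = 0.9887 g/s.
= 0.9887 g/s × 31.56 = 31.2 t/yr.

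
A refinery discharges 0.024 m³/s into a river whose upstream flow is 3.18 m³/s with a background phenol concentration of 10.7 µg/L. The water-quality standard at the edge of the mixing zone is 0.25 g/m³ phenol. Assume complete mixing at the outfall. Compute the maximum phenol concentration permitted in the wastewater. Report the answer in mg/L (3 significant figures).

32.0 mg/L

10.7 µg/L = 0.0107 mg/L.
Mass balance: 0.25·3.204 = 0.024·Cₑ + 3.18·0.0107.
Cₑ = (0.801 − 0.03403) / 0.024 = 31.96 mg/L.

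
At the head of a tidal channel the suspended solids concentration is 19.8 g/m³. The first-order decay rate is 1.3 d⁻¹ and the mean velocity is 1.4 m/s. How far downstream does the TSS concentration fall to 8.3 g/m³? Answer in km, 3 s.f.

From C = C₀·e^(−kt), t = ln(C₀/C)/k = ln(19.8/8.3)/1.3 = 0.8694/1.3 = 0.6688 d.
Distance = v·t = 1.4 m/s × 5.778e+04 s = 8.09e+04 m = 80.9 km.

80.9 km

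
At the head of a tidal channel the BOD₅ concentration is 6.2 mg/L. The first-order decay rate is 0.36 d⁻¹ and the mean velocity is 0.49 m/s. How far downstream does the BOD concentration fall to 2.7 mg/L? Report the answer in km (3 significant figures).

97.8 km

From C = C₀·e^(−kt), t = ln(C₀/C)/k = ln(6.2/2.7)/0.36 = 0.8313/0.36 = 2.309 d.
Distance = v·t = 0.49 m/s × 1.995e+05 s = 9.776e+04 m = 97.76 km.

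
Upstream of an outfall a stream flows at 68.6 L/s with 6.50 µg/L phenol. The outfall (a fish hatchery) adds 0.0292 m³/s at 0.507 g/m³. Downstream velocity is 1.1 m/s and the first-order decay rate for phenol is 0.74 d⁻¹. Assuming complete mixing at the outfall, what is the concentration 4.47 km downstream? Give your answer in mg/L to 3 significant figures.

68.6 L/s = 0.0686 m³/s.
6.50 µg/L = 0.0065 mg/L.
After complete mixing, C₀ = (0.0292·0.507 + 0.0686·0.0065) / 0.0978 = 0.1559 mg/L.
Travel time t = 4470 m / 1.1 m/s = 4064 s = 0.04703 d.
C = 0.1559·exp(−0.74·0.04703) = 0.1559·0.9658 = 0.1506 mg/L.

0.151 mg/L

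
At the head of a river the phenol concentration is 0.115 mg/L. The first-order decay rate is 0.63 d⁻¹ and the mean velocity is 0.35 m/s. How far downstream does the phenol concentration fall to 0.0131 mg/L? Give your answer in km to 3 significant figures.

From C = C₀·e^(−kt), t = ln(C₀/C)/k = ln(0.115/0.0131)/0.63 = 2.172/0.63 = 3.448 d.
Distance = v·t = 0.35 m/s × 2.979e+05 s = 1.043e+05 m = 104.3 km.

104 km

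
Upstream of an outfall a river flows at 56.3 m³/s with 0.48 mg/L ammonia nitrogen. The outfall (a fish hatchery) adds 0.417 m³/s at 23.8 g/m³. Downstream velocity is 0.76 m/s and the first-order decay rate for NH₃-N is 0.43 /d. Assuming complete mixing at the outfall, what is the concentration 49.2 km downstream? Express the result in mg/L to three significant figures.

0.472 mg/L

After complete mixing, C₀ = (0.417·23.8 + 56.3·0.48) / 56.72 = 0.6515 mg/L.
Travel time t = 4.92e+04 m / 0.76 m/s = 6.474e+04 s = 0.7493 d.
C = 0.6515·exp(−0.43·0.7493) = 0.6515·0.7246 = 0.472 mg/L.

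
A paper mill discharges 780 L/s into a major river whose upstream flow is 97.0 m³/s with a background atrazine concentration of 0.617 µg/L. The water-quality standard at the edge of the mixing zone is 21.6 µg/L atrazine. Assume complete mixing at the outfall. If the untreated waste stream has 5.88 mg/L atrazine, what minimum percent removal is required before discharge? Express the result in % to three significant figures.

780 L/s = 0.78 m³/s.
0.617 µg/L = 0.000617 mg/L.
21.6 µg/L = 0.0216 mg/L.
Mass balance: 0.0216·97.78 = 0.78·Cₑ + 97·0.000617.
Cₑ = (2.112 − 0.05985) / 0.78 = 2.631 mg/L.
Required removal = 1 − 2.631/5.88 = 55.25 %.

55.3 %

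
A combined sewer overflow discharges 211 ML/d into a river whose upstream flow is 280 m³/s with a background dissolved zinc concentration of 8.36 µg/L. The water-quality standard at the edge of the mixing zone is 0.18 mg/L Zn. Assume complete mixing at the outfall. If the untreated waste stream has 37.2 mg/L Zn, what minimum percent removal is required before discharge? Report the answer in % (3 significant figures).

46.6 %

211 ML/d = 2.442 m³/s.
8.36 µg/L = 0.00836 mg/L.
Mass balance: 0.18·282.4 = 2.442·Cₑ + 280·0.00836.
Cₑ = (50.84 − 2.341) / 2.442 = 19.86 mg/L.
Required removal = 1 − 19.86/37.2 = 46.62 %.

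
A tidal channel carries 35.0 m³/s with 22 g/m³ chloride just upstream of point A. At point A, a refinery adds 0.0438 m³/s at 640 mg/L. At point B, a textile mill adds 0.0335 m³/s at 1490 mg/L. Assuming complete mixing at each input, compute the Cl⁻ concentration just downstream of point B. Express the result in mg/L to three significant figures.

After input A: C = (35·22 + 0.0438·640) / 35.04 = 22.77 mg/L.
After input B: C = (35.04·22.77 + 0.0335·1490) / 35.08 = 24.17 mg/L.

24.2 mg/L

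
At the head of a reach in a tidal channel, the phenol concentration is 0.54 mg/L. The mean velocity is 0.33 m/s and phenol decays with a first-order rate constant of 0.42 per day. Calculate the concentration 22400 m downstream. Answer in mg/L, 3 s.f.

0.388 mg/L

Travel time t = 22400 m / 0.33 m/s = 2.24e+04/0.33 = 6.788e+04 s = 0.7856 d.
First-order decay: C = 0.54·exp(−0.42·0.7856) = 0.54·0.7189 = 0.3882 mg/L.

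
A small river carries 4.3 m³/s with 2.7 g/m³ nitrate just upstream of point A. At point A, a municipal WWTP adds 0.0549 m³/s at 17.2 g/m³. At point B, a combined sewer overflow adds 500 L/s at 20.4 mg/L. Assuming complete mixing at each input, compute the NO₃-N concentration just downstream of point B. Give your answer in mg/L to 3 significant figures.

After input A: C = (4.3·2.7 + 0.0549·17.2) / 4.355 = 2.883 mg/L.
500 L/s = 0.5 m³/s.
After input B: C = (4.355·2.883 + 0.5·20.4) / 4.855 = 4.687 mg/L.

4.69 mg/L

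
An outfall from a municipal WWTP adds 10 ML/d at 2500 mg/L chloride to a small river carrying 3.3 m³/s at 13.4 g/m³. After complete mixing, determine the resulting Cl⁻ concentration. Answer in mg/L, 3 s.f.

10 ML/d = 0.1157 m³/s.
Conservation of mass across the mixing zone: C = (0.1157·2500 + 3.3·13.4) / (0.1157 + 3.3) = 333.6/3.416 = 97.66 mg/L.

97.7 mg/L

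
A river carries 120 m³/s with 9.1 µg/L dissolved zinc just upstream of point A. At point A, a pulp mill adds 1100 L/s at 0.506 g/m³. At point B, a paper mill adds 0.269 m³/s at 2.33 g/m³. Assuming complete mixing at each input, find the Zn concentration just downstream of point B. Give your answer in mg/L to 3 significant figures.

0.0187 mg/L

9.1 µg/L = 0.0091 mg/L.
1100 L/s = 1.1 m³/s.
After input A: C = (120·0.0091 + 1.1·0.506) / 121.1 = 0.01361 mg/L.
After input B: C = (121.1·0.01361 + 0.269·2.33) / 121.4 = 0.01875 mg/L.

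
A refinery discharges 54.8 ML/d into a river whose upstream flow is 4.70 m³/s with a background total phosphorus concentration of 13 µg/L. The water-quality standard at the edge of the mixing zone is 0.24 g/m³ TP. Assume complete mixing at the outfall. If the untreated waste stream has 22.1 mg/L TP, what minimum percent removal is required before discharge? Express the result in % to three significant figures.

91.3 %

54.8 ML/d = 0.6343 m³/s.
13 µg/L = 0.013 mg/L.
Mass balance: 0.24·5.334 = 0.6343·Cₑ + 4.7·0.013.
Cₑ = (1.28 − 0.0611) / 0.6343 = 1.922 mg/L.
Required removal = 1 − 1.922/22.1 = 91.3 %.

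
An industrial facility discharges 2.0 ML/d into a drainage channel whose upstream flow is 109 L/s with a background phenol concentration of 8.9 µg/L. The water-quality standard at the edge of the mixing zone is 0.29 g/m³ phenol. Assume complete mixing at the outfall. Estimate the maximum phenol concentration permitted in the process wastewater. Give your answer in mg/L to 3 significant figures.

2.0 ML/d = 0.02315 m³/s.
109 L/s = 0.109 m³/s.
8.9 µg/L = 0.0089 mg/L.
Mass balance: 0.29·0.1321 = 0.02315·Cₑ + 0.109·0.0089.
Cₑ = (0.03832 − 0.0009701) / 0.02315 = 1.614 mg/L.

1.61 mg/L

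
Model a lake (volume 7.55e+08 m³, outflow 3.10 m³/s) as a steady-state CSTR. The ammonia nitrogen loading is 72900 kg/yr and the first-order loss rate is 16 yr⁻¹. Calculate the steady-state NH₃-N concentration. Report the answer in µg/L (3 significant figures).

5.99 µg/L

Outflow Q = 3.10 m³/s × 3.156e+07 s/yr = 9.783e+07 m³/yr.
Steady-state CSTR mass balance: W = Q·C + k·V·C, so C = W/(Q + kV).
Q + kV = 9.783e+07 + 16·7.55e+08 = 1.218e+10 m³/yr.
C = 72900/1.218e+10 = 5.986e-06 kg/m³ = 0.005986 mg/L = 5.986 µg/L.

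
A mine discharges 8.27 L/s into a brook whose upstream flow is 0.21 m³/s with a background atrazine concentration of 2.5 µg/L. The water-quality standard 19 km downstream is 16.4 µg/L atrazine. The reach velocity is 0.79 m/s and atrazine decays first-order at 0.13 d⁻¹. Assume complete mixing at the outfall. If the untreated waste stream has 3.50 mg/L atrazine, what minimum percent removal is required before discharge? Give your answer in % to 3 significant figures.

8.27 L/s = 0.00827 m³/s.
2.5 µg/L = 0.0025 mg/L.
16.4 µg/L = 0.0164 mg/L.
Travel time to the compliance point: t = 1.9e+04/0.79 = 2.405e+04 s = 0.2784 d; decay factor exp(−0.13·0.2784) = 0.9645.
So the concentration just after mixing may be at most 0.0164/0.9645 = 0.017 mg/L.
Mass balance: 0.017·0.2183 = 0.00827·Cₑ + 0.21·0.0025.
Cₑ = (0.003712 − 0.000525) / 0.00827 = 0.3853 mg/L.
Required removal = 1 − 0.3853/3.50 = 88.99 %.

89.0 %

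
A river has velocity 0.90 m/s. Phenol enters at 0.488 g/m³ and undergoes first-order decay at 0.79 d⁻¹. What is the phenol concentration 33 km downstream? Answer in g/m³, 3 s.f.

0.349 g/m³

Travel time t = 33 km / 0.90 m/s = 3.3e+04/0.90 = 3.667e+04 s = 0.4244 d.
First-order decay: C = 0.488·exp(−0.79·0.4244) = 0.488·0.7152 = 0.349 g/m³.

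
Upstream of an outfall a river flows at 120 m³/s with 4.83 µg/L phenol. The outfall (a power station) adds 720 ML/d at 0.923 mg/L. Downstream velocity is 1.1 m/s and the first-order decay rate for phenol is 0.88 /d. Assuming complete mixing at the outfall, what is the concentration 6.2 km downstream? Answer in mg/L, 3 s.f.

0.0609 mg/L

720 ML/d = 8.333 m³/s.
4.83 µg/L = 0.00483 mg/L.
After complete mixing, C₀ = (8.333·0.923 + 120·0.00483) / 128.3 = 0.06445 mg/L.
Travel time t = 6200 m / 1.1 m/s = 5636 s = 0.06524 d.
C = 0.06445·exp(−0.88·0.06524) = 0.06445·0.9442 = 0.06086 mg/L.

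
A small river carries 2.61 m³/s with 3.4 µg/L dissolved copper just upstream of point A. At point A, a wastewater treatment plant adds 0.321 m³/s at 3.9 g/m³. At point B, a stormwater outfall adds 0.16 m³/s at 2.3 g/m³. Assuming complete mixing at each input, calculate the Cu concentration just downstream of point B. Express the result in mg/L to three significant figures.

3.4 µg/L = 0.0034 mg/L.
After input A: C = (2.61·0.0034 + 0.321·3.9) / 2.931 = 0.4302 mg/L.
After input B: C = (2.931·0.4302 + 0.16·2.3) / 3.091 = 0.5269 mg/L.

0.527 mg/L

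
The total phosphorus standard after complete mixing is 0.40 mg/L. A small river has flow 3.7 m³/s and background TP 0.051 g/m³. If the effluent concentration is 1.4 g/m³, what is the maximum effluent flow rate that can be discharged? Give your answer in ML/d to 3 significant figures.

112 ML/d

Mass balance at complete mixing: C_std·(Q_w + Q_r) = Q_w·C_e + Q_r·C_b.
Rearranging, Q_w = Q_r·(C_std − C_b)/(C_e − C_std) = 3.7·(0.4 − 0.051) / (1.4 − 0.4) = 1.291 m³/s.
= 111.6 ML/d.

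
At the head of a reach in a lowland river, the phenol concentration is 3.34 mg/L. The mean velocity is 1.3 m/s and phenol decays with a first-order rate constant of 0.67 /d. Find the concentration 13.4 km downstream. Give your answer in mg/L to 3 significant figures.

3.08 mg/L

Travel time t = 13.4 km / 1.3 m/s = 1.34e+04/1.3 = 1.031e+04 s = 0.1193 d.
First-order decay: C = 3.34·exp(−0.67·0.1193) = 3.34·0.9232 = 3.083 mg/L.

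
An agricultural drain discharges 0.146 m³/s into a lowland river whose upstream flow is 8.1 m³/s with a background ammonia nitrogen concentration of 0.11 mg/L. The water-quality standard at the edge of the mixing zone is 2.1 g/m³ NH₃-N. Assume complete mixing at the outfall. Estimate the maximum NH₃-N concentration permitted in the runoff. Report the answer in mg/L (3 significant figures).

113 mg/L

Mass balance: 2.1·8.246 = 0.146·Cₑ + 8.1·0.11.
Cₑ = (17.32 − 0.891) / 0.146 = 112.5 mg/L.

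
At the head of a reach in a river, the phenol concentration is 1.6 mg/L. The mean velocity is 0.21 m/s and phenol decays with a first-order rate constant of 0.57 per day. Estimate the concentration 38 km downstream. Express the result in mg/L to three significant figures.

Travel time t = 38 km / 0.21 m/s = 3.8e+04/0.21 = 1.81e+05 s = 2.094 d.
First-order decay: C = 1.6·exp(−0.57·2.094) = 1.6·0.3031 = 0.4849 mg/L.

0.485 mg/L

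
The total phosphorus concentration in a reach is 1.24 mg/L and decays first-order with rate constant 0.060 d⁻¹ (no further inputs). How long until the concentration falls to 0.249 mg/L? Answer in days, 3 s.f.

26.8 d

t = ln(C₀/C)/k = ln(1.24/0.249)/0.060 = 1.605/0.060 = 26.76 d.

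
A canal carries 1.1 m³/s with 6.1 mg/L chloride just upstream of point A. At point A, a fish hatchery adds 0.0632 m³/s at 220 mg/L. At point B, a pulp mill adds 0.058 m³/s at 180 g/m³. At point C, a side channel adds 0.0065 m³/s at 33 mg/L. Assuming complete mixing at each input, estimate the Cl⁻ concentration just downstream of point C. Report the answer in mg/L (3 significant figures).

25.5 mg/L

After input A: C = (1.1·6.1 + 0.0632·220) / 1.163 = 17.72 mg/L.
After input B: C = (1.163·17.72 + 0.058·180) / 1.221 = 25.43 mg/L.
After input C: C = (1.221·25.43 + 0.0065·33) / 1.228 = 25.47 mg/L.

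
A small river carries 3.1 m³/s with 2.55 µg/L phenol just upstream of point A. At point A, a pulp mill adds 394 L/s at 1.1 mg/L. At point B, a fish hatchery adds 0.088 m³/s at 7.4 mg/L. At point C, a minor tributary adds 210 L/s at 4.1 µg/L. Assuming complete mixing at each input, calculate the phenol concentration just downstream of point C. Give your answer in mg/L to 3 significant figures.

2.55 µg/L = 0.00255 mg/L.
394 L/s = 0.394 m³/s.
After input A: C = (3.1·0.00255 + 0.394·1.1) / 3.494 = 0.1263 mg/L.
After input B: C = (3.494·0.1263 + 0.088·7.4) / 3.582 = 0.305 mg/L.
210 L/s = 0.21 m³/s.
4.1 µg/L = 0.0041 mg/L.
After input C: C = (3.582·0.305 + 0.21·0.0041) / 3.792 = 0.2883 mg/L.

0.288 mg/L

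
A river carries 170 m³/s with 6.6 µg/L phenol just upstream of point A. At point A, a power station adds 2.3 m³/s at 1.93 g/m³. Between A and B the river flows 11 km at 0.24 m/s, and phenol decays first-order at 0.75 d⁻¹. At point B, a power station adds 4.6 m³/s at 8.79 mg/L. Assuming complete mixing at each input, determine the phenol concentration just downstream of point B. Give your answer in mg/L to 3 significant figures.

0.250 mg/L

6.6 µg/L = 0.0066 mg/L.
After input A: C = (170·0.0066 + 2.3·1.93) / 172.3 = 0.03228 mg/L.
Over the 11 km reach to input B (t = 4.583e+04 s = 0.5305 d), decay gives C = 0.03228·exp(−0.75·0.5305) = 0.02168 mg/L.
After input B: C = (172.3·0.02168 + 4.6·8.79) / 176.9 = 0.2497 mg/L.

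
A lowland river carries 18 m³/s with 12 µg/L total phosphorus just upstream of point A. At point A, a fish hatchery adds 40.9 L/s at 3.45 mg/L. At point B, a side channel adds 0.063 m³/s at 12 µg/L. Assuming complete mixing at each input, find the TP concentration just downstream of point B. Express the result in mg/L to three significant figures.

0.0198 mg/L

12 µg/L = 0.012 mg/L.
40.9 L/s = 0.0409 m³/s.
After input A: C = (18·0.012 + 0.0409·3.45) / 18.04 = 0.01979 mg/L.
12 µg/L = 0.012 mg/L.
After input B: C = (18.04·0.01979 + 0.063·0.012) / 18.1 = 0.01977 mg/L.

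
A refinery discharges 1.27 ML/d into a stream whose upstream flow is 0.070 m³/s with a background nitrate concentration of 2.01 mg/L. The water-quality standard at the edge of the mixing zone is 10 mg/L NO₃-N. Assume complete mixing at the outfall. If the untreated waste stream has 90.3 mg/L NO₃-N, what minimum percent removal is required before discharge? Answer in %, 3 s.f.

46.8 %

1.27 ML/d = 0.0147 m³/s.
Mass balance: 10·0.0847 = 0.0147·Cₑ + 0.07·2.01.
Cₑ = (0.847 − 0.1407) / 0.0147 = 48.05 mg/L.
Required removal = 1 − 48.05/90.3 = 46.79 %.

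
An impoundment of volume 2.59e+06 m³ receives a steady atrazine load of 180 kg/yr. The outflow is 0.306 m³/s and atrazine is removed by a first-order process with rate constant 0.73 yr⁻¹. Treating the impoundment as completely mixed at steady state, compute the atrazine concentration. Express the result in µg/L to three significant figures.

15.6 µg/L

Outflow Q = 0.306 m³/s × 3.156e+07 s/yr = 9.657e+06 m³/yr.
Steady-state CSTR mass balance: W = Q·C + k·V·C, so C = W/(Q + kV).
Q + kV = 9.657e+06 + 0.73·2.59e+06 = 1.155e+07 m³/yr.
C = 180/1.155e+07 = 1.559e-05 kg/m³ = 0.01559 mg/L = 15.59 µg/L.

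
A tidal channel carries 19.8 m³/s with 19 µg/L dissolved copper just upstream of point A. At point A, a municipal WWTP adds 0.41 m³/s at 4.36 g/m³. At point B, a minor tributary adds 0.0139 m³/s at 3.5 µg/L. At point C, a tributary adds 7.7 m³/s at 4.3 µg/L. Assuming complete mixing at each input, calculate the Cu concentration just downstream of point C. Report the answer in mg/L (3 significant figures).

19 µg/L = 0.019 mg/L.
After input A: C = (19.8·0.019 + 0.41·4.36) / 20.21 = 0.1071 mg/L.
3.5 µg/L = 0.0035 mg/L.
After input B: C = (20.21·0.1071 + 0.0139·0.0035) / 20.22 = 0.107 mg/L.
4.3 µg/L = 0.0043 mg/L.
After input C: C = (20.22·0.107 + 7.7·0.0043) / 27.92 = 0.07868 mg/L.

0.0787 mg/L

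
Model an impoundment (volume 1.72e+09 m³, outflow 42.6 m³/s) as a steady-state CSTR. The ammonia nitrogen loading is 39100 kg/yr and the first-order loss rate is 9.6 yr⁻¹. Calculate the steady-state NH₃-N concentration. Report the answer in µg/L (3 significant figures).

Outflow Q = 42.6 m³/s × 3.156e+07 s/yr = 1.344e+09 m³/yr.
Steady-state CSTR mass balance: W = Q·C + k·V·C, so C = W/(Q + kV).
Q + kV = 1.344e+09 + 9.6·1.72e+09 = 1.786e+10 m³/yr.
C = 39100/1.786e+10 = 2.19e-06 kg/m³ = 0.00219 mg/L = 2.19 µg/L.

2.19 µg/L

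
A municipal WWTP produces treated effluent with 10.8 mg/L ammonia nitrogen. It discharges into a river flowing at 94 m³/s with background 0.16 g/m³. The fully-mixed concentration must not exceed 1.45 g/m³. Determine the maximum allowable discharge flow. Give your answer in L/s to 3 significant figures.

13000 L/s

Mass balance at complete mixing: C_std·(Q_w + Q_r) = Q_w·C_e + Q_r·C_b.
Rearranging, Q_w = Q_r·(C_std − C_b)/(C_e − C_std) = 94·(1.45 − 0.16) / (10.8 − 1.45) = 12.97 m³/s.
= 1.297e+04 L/s.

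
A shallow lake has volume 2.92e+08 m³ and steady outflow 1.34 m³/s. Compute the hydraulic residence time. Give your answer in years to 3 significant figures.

6.91 yr

Q = 1.34 m³/s × 3.156e+07 s/yr = 4.229e+07 m³/yr.
Hydraulic residence time τ = V/Q = 2.92e+08/4.229e+07 = 6.905 yr.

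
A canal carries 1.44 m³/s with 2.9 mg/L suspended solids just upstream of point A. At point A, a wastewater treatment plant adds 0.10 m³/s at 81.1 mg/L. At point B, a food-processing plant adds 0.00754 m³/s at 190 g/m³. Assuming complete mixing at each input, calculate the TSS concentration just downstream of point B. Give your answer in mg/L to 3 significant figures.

After input A: C = (1.44·2.9 + 0.1·81.1) / 1.54 = 7.978 mg/L.
After input B: C = (1.54·7.978 + 0.00754·190) / 1.548 = 8.865 mg/L.

8.86 mg/L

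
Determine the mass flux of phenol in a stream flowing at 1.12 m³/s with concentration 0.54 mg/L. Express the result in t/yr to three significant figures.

Mass flux = Q·C = 1.12 m³/s × 0.54 g/m³ = 0.6048 g/s.
= 0.6048 g/s × 31.56 = 19.09 t/yr.

19.1 t/yr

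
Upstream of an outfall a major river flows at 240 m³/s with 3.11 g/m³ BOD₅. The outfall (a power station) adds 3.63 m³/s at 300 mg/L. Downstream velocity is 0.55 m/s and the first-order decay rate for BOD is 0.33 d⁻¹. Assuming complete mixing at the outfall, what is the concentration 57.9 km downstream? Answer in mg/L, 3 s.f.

5.04 mg/L

After complete mixing, C₀ = (3.63·300 + 240·3.11) / 243.6 = 7.534 mg/L.
Travel time t = 5.79e+04 m / 0.55 m/s = 1.053e+05 s = 1.218 d.
C = 7.534·exp(−0.33·1.218) = 7.534·0.6689 = 5.039 mg/L.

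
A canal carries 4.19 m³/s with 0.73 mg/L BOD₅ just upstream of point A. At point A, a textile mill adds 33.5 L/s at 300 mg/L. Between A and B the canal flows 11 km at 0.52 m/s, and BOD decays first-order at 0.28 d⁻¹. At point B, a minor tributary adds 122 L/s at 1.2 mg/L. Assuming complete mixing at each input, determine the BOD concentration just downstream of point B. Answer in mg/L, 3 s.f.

33.5 L/s = 0.0335 m³/s.
After input A: C = (4.19·0.73 + 0.0335·300) / 4.224 = 3.104 mg/L.
Over the 11 km reach to input B (t = 2.115e+04 s = 0.2448 d), decay gives C = 3.104·exp(−0.28·0.2448) = 2.898 mg/L.
122 L/s = 0.122 m³/s.
After input B: C = (4.224·2.898 + 0.122·1.2) / 4.346 = 2.85 mg/L.

2.85 mg/L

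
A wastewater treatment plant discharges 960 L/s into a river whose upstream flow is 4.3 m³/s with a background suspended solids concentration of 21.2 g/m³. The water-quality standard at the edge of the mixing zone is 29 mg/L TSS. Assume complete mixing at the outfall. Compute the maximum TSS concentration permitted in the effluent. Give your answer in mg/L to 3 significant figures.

63.9 mg/L

960 L/s = 0.96 m³/s.
Mass balance: 29·5.26 = 0.96·Cₑ + 4.3·21.2.
Cₑ = (152.5 − 91.16) / 0.96 = 63.94 mg/L.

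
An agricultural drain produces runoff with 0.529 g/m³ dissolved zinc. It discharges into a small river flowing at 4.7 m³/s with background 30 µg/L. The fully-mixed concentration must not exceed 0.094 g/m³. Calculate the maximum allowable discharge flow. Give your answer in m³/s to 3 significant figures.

30 µg/L = 0.03 mg/L.
Mass balance at complete mixing: C_std·(Q_w + Q_r) = Q_w·C_e + Q_r·C_b.
Rearranging, Q_w = Q_r·(C_std − C_b)/(C_e − C_std) = 4.7·(0.094 − 0.03) / (0.529 − 0.094) = 0.6915 m³/s.

0.691 m³/s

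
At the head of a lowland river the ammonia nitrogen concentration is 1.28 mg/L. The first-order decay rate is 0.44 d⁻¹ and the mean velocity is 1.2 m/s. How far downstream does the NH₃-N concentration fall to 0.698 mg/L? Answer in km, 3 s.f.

From C = C₀·e^(−kt), t = ln(C₀/C)/k = ln(1.28/0.698)/0.44 = 0.6064/0.44 = 1.378 d.
Distance = v·t = 1.2 m/s × 1.191e+05 s = 1.429e+05 m = 142.9 km.

143 km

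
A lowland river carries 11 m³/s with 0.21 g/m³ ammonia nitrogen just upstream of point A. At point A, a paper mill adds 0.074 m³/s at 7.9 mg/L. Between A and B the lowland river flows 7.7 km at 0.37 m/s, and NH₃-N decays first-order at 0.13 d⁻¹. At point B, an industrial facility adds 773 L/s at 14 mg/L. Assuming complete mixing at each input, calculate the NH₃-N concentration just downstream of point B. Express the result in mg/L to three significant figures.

After input A: C = (11·0.21 + 0.074·7.9) / 11.07 = 0.2614 mg/L.
Over the 7.7 km reach to input B (t = 2.081e+04 s = 0.2409 d), decay gives C = 0.2614·exp(−0.13·0.2409) = 0.2533 mg/L.
773 L/s = 0.773 m³/s.
After input B: C = (11.07·0.2533 + 0.773·14) / 11.85 = 1.15 mg/L.

1.15 mg/L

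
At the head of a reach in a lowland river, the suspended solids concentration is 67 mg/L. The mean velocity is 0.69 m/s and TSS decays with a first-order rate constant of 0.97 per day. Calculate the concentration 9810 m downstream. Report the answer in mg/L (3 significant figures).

57.1 mg/L

Travel time t = 9810 m / 0.69 m/s = 9810/0.69 = 1.422e+04 s = 0.1646 d.
First-order decay: C = 67·exp(−0.97·0.1646) = 67·0.8525 = 57.12 mg/L.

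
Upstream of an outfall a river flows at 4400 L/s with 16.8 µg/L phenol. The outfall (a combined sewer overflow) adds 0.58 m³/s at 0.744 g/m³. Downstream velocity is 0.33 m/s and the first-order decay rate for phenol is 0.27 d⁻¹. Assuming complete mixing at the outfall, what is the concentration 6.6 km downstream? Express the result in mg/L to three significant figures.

0.0953 mg/L

4400 L/s = 4.4 m³/s.
16.8 µg/L = 0.0168 mg/L.
After complete mixing, C₀ = (0.58·0.744 + 4.4·0.0168) / 4.98 = 0.1015 mg/L.
Travel time t = 6600 m / 0.33 m/s = 2e+04 s = 0.2315 d.
C = 0.1015·exp(−0.27·0.2315) = 0.1015·0.9394 = 0.09534 mg/L.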